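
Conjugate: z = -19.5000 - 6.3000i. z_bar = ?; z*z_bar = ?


z_bar = -19.5000 + 6.3000i
z*z_bar = (-19.5)^2 + (-6.3)^2 = 380.25 + 39.69 = 419.94

z_bar = -19.5000 + 6.3000i, z*z_bar = 419.94


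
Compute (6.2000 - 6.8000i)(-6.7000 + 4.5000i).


Real = 6.2*(-6.7) - (-6.8)*4.5 = -41.54 - (-30.6) = -10.94
Imag = 6.2*4.5 - (6.7)*(-6.8) = 27.9 + 45.56 = 73.46

-10.9400 + 73.4600i


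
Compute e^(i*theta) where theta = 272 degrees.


cos(272°) = 0.0349
sin(272°) = -0.9994

e^(i*272°) = 0.0349 - 0.9994i


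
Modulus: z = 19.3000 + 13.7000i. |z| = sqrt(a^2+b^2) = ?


|z| = sqrt(19.3^2 + 13.7^2) = sqrt(372.49 + 187.69) = sqrt(560.18) = 23.6681

|z| = 23.6681


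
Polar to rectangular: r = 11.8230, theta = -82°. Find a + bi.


a = 11.8230*cos(-82°) = 11.8230*0.13917 = 1.6454
b = 11.8230*sin(-82°) = 11.8230*(-0.990268) = -11.7079

1.6454 - 11.7079i


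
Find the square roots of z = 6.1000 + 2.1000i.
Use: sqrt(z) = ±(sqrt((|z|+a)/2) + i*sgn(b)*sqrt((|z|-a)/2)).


|z| = sqrt(37.21+4.41) = 6.4514
sqrt((|z|+a)/2) = sqrt((6.4514+6.1)/2) = sqrt(6.2757) = 2.5051
sqrt((|z|-a)/2) = sqrt((6.4514-6.1)/2) = sqrt(0.1757) = 0.4191

±(2.5051 + 0.4191i) i.e. 2.5051 + 0.4191i and -2.5051 - 0.4191i


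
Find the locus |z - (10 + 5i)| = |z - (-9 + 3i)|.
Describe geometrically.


Equal distances means the locus is the perpendicular bisector of z1 and z2.
Midpoint = ((10+(-9))/2, (5+3)/2) = (0.5000, 4.0000)

Perpendicular bisector through (0.5000, 4.0000)


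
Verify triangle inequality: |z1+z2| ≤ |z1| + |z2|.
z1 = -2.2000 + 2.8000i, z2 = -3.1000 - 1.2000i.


|z1| = sqrt((-2.2)^2 + 2.8^2) = sqrt(12.68) = 3.5609
|z2| = sqrt((-3.1)^2 + (-1.2)^2) = sqrt(11.05) = 3.3242
z1+z2 = -5.3000 + 1.6000i
|z1+z2| = sqrt(30.65) = 5.5362
|z1|+|z2| = 3.5609 + 3.3242 = 6.8851

|z1+z2| = 5.5362 ≤ |z1|+|z2| = 6.8851 (verified)


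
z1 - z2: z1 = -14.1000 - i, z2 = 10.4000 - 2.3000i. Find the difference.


Real: -14.1 - 10.4 = -24.5
Imag: -1 + 2.3 = 1.3

-24.5000 + 1.3000i


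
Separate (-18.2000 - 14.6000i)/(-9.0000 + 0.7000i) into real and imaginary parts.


Multiply by conjugate: (-18.2000 - 14.6000i)(-9.0000 - 0.7000i) / ((-9)^2 + 0.7^2)
Numerator real = -18.2*(-9) - (14.6)*0.7 = 153.58
Numerator imag = -14.6*(-9) - (-18.2)*0.7 = 144.14
Denominator = 81.49
Re(z) = 153.58/81.49 = 1.8846
Im(z) = 144.14/81.49 = 1.7688

Re(z) = 1.8846, Im(z) = 1.7688


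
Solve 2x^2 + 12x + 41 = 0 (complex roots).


disc = 12^2 - 4*2*41 = 144 - 328 = -184
sqrt(|disc|) = sqrt(184) = 13.5647
Real part = -12/(2*2) = -3.0000
Imag part = 13.5647/(2*2) = 3.3912

-3.0000 ± 3.3912i


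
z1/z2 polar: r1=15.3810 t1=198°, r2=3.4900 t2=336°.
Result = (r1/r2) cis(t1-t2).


r = 15.3810 / 3.4900 = 4.4072
theta = 198° - 336° = -138° = 222° (mod 360)

4.4072 cis(222°)


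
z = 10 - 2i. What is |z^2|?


|z| = sqrt(100+4) = sqrt(104) = 10.1980
|z^2| = |z|^2 = (sqrt(104))^2 = 104

|z^2| = 104


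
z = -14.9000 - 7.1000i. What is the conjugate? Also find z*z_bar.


z_bar = -14.9000 + 7.1000i
z*z_bar = (-14.9)^2 + (-7.1)^2 = 222.01 + 50.41 = 272.42

z_bar = -14.9000 + 7.1000i, z*z_bar = 272.42


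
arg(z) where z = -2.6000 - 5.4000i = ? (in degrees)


Re = -2.6, Im = -5.4
arg = atan2(-5.4, -2.6) = -115.7100 degrees

arg(z) = -115.7100 degrees


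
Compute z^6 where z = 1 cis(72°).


r^6 = 1^6 = 1
n*theta = 6*72° = 432° = 72° (mod 360)
a = 1*cos(72°) = 0.3090
b = 1*sin(72°) = 0.9511

1 cis(72°) = 0.3090 + 0.9511i


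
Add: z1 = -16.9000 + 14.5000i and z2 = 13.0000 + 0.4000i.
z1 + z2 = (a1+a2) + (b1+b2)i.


Real: -16.9 + 13 = -3.9
Imag: 14.5 + 0.4 = 14.9

-3.9000 + 14.9000i


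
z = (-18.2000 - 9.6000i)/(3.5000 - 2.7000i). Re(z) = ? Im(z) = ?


Multiply by conjugate: (-18.2000 - 9.6000i)(3.5000 + 2.7000i) / (3.5^2 + (-2.7)^2)
Numerator real = -18.2*3.5 - (9.6)*(-2.7) = -37.78
Numerator imag = -9.6*3.5 - (-18.2)*(-2.7) = -82.74
Denominator = 19.54
Re(z) = -37.78/19.54 = -1.9335
Im(z) = -82.74/19.54 = -4.2344

Re(z) = -1.9335, Im(z) = -4.2344


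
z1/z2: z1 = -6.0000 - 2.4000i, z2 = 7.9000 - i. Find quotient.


Conjugate of z2 = 7.9000 + i
Numerator: (-6.0000 - 2.4000i)(7.9000 + i) = -45.0000 - 24.9600i
Denominator: 7.9^2 + (-1)^2 = 63.41
Result = (-45.0000 - 24.9600i)/63.41

-0.7097 - 0.3936i


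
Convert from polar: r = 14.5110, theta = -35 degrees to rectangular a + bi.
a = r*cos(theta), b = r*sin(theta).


a = 14.5110*cos(-35°) = 14.5110*0.81915 = 11.8867
b = 14.5110*sin(-35°) = 14.5110*(-0.57358) = -8.3232

11.8867 - 8.3232i


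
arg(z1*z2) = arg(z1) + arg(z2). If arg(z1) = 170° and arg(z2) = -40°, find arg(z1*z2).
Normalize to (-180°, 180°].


arg(z1*z2) = 170° - 40° = 130°
Normalized to (-180°, 180°]: 130°

130°


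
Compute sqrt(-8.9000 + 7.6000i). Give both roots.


|z| = sqrt(79.21+57.76) = 11.7034
sqrt((|z|+a)/2) = sqrt((11.7034+(-8.9))/2) = sqrt(1.4017) = 1.1839
sqrt((|z|-a)/2) = sqrt((11.7034-(-8.9))/2) = sqrt(10.3017) = 3.2096

±(1.1839 + 3.2096i) i.e. 1.1839 + 3.2096i and -1.1839 - 3.2096i


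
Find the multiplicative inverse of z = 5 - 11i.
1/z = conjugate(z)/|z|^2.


|z|^2 = 25+121 = 146
1/z = (5 + 11i)/146

1/z = 0.0342 + 0.0753i


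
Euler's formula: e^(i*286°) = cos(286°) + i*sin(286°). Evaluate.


cos(286°) = 0.2756
sin(286°) = -0.9613

e^(i*286°) = 0.2756 - 0.9613i


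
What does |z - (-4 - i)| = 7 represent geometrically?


|z - z0| = r is a circle with center z0 and radius r.
Center = (-4, -1), radius = 7

Circle with center (-4, -1) and radius 7


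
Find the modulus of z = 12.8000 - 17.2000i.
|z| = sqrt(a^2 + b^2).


|z| = sqrt(12.8^2 + (-17.2)^2) = sqrt(163.84 + 295.84) = sqrt(459.68) = 21.4401

|z| = 21.4401


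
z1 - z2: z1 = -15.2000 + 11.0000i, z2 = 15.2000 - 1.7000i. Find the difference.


Real: -15.2 - 15.2 = -30.4
Imag: 11 + 1.7 = 12.7

-30.4000 + 12.7000i


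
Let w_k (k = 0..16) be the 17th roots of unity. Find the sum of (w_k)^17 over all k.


The roots are w_k = w^k with w = e^(2*pi*i/17), and (w^k)^17 = (w^17)^k.
So S = 1 + u + u^2 + ... + u^(16) with u = w^17.
17 = 1*17 + 0, so 17 is a multiple of 17 and u = (w^17)^1 = 1.
Every one of the 17 terms equals 1: S = 17

S = 17


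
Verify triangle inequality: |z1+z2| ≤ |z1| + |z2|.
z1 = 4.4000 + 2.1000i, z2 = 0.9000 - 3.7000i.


|z1| = sqrt(4.4^2 + 2.1^2) = sqrt(23.77) = 4.8754
|z2| = sqrt(0.9^2 + (-3.7)^2) = sqrt(14.5) = 3.8079
z1+z2 = 5.3000 - 1.6000i
|z1+z2| = sqrt(30.65) = 5.5362
|z1|+|z2| = 4.8754 + 3.8079 = 8.6833

|z1+z2| = 5.5362 ≤ |z1|+|z2| = 8.6833 (verified)


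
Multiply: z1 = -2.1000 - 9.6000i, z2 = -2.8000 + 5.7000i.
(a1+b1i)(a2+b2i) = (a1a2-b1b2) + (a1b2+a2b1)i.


Real = -2.1*(-2.8) - (-9.6)*5.7 = 5.88 - (-54.72) = 60.6
Imag = -2.1*5.7 - (2.8)*(-9.6) = -11.97 + 26.88 = 14.91

60.6000 + 14.9100i


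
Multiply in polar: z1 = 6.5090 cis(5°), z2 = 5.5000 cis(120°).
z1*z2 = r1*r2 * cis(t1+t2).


r = 6.5090 * 5.5000 = 35.7995
theta = 5° + 120° = 125° = 125° (mod 360)

35.7995 cis(125°)


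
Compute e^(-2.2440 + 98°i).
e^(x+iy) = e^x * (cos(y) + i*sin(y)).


e^-2.2440 = 0.1060
cos(98°) = -0.1392
sin(98°) = 0.9903
Real = 0.1060*(-0.1392) = -0.0148
Imag = 0.1060*0.9903 = 0.1050

-0.0148 + 0.1050i


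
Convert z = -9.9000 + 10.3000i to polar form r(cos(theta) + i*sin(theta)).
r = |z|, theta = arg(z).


r = sqrt(98.01+106.09) = sqrt(204.1) = 14.2864
theta = atan2(10.3, -9.9) = 133.8656 degrees

r = 14.2864, theta = 133.8656 degrees


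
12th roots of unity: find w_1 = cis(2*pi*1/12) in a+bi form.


Angle = 360*1/12 = 30°
a = cos(30°) = 0.8660
b = sin(30°) = 0.5000

0.8660 + 0.5000i


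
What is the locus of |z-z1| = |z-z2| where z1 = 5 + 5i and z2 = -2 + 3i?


Equal distances means the locus is the perpendicular bisector of z1 and z2.
Midpoint = ((5+(-2))/2, (5+3)/2) = (1.5000, 4.0000)

Perpendicular bisector through (1.5000, 4.0000)


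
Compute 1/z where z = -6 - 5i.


|z|^2 = 36+25 = 61
1/z = (-6 + 5i)/61

1/z = -0.0984 + 0.0820i


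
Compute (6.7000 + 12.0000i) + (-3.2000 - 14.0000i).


Real: 6.7 - 3.2 = 3.5
Imag: 12 - 14 = -2

3.5000 - 2.0000i


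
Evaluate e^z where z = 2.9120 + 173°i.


e^2.9120 = 18.3935
cos(173°) = -0.992546
sin(173°) = 0.12187
Real = 18.3935*(-0.992546) = -18.2564
Imag = 18.3935*0.12187 = 2.2416

-18.2564 + 2.2416i


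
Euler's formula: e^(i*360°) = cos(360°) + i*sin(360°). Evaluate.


cos(360°) = 1.0000
sin(360°) = 0

e^(i*360°) = 1.0000 + 0i


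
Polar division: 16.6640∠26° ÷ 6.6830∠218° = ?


r = 16.6640 / 6.6830 = 2.4935
theta = 26° - 218° = -192° = 168° (mod 360)

2.4935 cis(168°)


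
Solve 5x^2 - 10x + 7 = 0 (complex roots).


disc = (-10)^2 - 4*5*7 = 100 - 140 = -40
sqrt(|disc|) = sqrt(40) = 6.3246
Real part = 10/(2*5) = 1.0000
Imag part = 6.3246/(2*5) = 0.6325

1.0000 ± 0.6325i


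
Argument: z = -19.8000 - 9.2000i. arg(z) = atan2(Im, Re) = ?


Re = -19.8, Im = -9.2
arg = atan2(-9.2, -19.8) = -155.0782 degrees

arg(z) = -155.0782 degrees


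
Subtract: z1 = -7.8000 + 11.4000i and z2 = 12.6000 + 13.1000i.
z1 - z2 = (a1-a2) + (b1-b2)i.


Real: -7.8 - 12.6 = -20.4
Imag: 11.4 - 13.1 = -1.7

-20.4000 - 1.7000i


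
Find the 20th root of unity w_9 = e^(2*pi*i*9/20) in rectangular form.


Angle = 360*9/20 = 162°
a = cos(162°) = -0.9511
b = sin(162°) = 0.3090

-0.9511 + 0.3090i


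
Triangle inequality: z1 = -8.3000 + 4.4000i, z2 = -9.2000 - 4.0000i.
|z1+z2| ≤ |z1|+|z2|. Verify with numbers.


|z1| = sqrt((-8.3)^2 + 4.4^2) = sqrt(88.25) = 9.3941
|z2| = sqrt((-9.2)^2 + (-4)^2) = sqrt(100.64) = 10.0319
z1+z2 = -17.5000 + 0.4000i
|z1+z2| = sqrt(306.41) = 17.5046
|z1|+|z2| = 9.3941 + 10.0319 = 19.4260

|z1+z2| = 17.5046 ≤ |z1|+|z2| = 19.4260 (verified)


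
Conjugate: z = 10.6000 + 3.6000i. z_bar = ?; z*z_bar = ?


z_bar = 10.6000 - 3.6000i
z*z_bar = 10.6^2 + 3.6^2 = 112.36 + 12.96 = 125.32

z_bar = 10.6000 - 3.6000i, z*z_bar = 125.32


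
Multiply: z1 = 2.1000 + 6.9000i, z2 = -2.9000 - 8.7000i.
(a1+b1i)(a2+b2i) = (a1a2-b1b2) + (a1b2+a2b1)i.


Real = 2.1*(-2.9) - 6.9*(-8.7) = -6.09 - (-60.03) = 53.94
Imag = 2.1*(-8.7) - (2.9)*6.9 = -18.27 - (20.01) = -38.28

53.9400 - 38.2800i


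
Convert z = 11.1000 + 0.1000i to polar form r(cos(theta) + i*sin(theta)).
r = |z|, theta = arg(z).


r = sqrt(123.21+0.01) = sqrt(123.22) = 11.1005
theta = atan2(0.1, 11.1) = 0.5162 degrees

r = 11.1005, theta = 0.5162 degrees


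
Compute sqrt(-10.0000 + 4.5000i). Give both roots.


|z| = sqrt(100+20.25) = 10.9659
sqrt((|z|+a)/2) = sqrt((10.9659+(-10))/2) = sqrt(0.4829) = 0.6949
sqrt((|z|-a)/2) = sqrt((10.9659-(-10))/2) = sqrt(10.4829) = 3.2377

±(0.6949 + 3.2377i) i.e. 0.6949 + 3.2377i and -0.6949 - 3.2377i


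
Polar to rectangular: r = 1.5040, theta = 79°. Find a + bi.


a = 1.5040*cos(79°) = 1.5040*0.1908 = 0.2870
b = 1.5040*sin(79°) = 1.5040*0.98163 = 1.4764

0.2870 + 1.4764i


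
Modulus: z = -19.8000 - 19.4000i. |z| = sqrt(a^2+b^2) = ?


|z| = sqrt((-19.8)^2 + (-19.4)^2) = sqrt(392.04 + 376.36) = sqrt(768.4) = 27.7200

|z| = 27.7200


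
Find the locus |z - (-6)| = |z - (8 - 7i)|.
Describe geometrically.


Equal distances means the locus is the perpendicular bisector of z1 and z2.
Midpoint = ((-6+8)/2, (0+(-7))/2) = (1.0000, -3.5000)

Perpendicular bisector through (1.0000, -3.5000)


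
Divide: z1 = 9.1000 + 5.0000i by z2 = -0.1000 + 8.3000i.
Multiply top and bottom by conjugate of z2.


Conjugate of z2 = -0.1000 - 8.3000i
Numerator: (9.1000 + 5.0000i)(-0.1000 - 8.3000i) = 40.5900 - 76.0300i
Denominator: (-0.1)^2 + 8.3^2 = 68.9
Result = (40.5900 - 76.0300i)/68.9

0.5891 - 1.1035i


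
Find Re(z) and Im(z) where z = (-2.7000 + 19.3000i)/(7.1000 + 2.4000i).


Multiply by conjugate: (-2.7000 + 19.3000i)(7.1000 - 2.4000i) / (7.1^2 + 2.4^2)
Numerator real = -2.7*7.1 + 19.3*2.4 = 27.15
Numerator imag = 19.3*7.1 - (-2.7)*2.4 = 143.51
Denominator = 56.17
Re(z) = 27.15/56.17 = 0.4834
Im(z) = 143.51/56.17 = 2.5549

Re(z) = 0.4834, Im(z) = 2.5549


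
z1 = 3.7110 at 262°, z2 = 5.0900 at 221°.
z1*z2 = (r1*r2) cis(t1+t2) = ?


r = 3.7110 * 5.0900 = 18.8890
theta = 262° + 221° = 483° = 123° (mod 360)

18.8890 cis(123°)


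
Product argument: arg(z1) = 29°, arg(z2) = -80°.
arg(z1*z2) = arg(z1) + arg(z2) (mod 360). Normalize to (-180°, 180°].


arg(z1*z2) = 29° - 80° = -51°
Normalized to (-180°, 180°]: -51°

-51°


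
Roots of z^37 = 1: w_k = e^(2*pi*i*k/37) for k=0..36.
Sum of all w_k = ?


The sum of all 37th roots of unity is 0.
Geometric series: (1 - w^37)/(1 - w) = (1-1)/(1-w) = 0 since w^37 = 1, w ≠ 1.
Alternatively: coefficient of z^36 in z^37 - 1 is 0.

0


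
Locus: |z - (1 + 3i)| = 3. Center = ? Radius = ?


|z - z0| = r is a circle with center z0 and radius r.
Center = (1, 3), radius = 3

Circle with center (1, 3) and radius 3


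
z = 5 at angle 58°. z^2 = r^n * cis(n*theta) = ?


r^2 = 5^2 = 25
n*theta = 2*58° = 116° = 116° (mod 360)
a = 25*cos(116°) = -10.9593
b = 25*sin(116°) = 22.4699

25 cis(116°) = -10.9593 + 22.4699i


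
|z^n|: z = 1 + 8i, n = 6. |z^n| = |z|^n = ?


|z| = sqrt(1+64) = sqrt(65) = 8.0623
|z^6| = |z|^6 = (sqrt(65))^6 = 65^3 = 274625

|z^6| = 274625


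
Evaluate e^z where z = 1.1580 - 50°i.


e^1.1580 = 3.18356
cos(-50°) = 0.6428
sin(-50°) = -0.76604
Real = 3.18356*0.6428 = 2.0464
Imag = 3.18356*(-0.76604) = -2.4387

2.0464 - 2.4387i


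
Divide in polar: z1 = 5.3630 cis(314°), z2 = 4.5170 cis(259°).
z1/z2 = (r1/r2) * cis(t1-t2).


r = 5.3630 / 4.5170 = 1.1873
theta = 314° - 259° = 55° = 55° (mod 360)

1.1873 cis(55°)


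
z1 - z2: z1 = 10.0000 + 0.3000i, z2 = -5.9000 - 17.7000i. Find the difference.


Real: 10 + 5.9 = 15.9
Imag: 0.3 + 17.7 = 18

15.9000 + 18.0000i


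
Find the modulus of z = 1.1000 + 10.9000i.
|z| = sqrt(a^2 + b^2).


|z| = sqrt(1.1^2 + 10.9^2) = sqrt(1.21 + 118.81) = sqrt(120.02) = 10.9554

|z| = 10.9554


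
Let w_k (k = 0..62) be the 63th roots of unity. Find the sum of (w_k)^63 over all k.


The roots are w_k = w^k with w = e^(2*pi*i/63), and (w^k)^63 = (w^63)^k.
So S = 1 + u + u^2 + ... + u^(62) with u = w^63.
63 = 1*63 + 0, so 63 is a multiple of 63 and u = (w^63)^1 = 1.
Every one of the 63 terms equals 1: S = 63

S = 63


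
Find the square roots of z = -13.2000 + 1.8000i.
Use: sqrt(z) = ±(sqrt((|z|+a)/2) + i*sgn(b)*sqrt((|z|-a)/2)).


|z| = sqrt(174.24+3.24) = 13.3222
sqrt((|z|+a)/2) = sqrt((13.3222+(-13.2))/2) = sqrt(0.0611) = 0.2471
sqrt((|z|-a)/2) = sqrt((13.3222-(-13.2))/2) = sqrt(13.2611) = 3.6416

±(0.2471 + 3.6416i) i.e. 0.2471 + 3.6416i and -0.2471 - 3.6416i


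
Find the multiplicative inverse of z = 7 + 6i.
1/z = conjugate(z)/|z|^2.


|z|^2 = 49+36 = 85
1/z = (7 - 6i)/85

1/z = 0.0824 - 0.0706i


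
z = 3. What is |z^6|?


|z| = sqrt(9+0) = sqrt(9) = 3
|z^6| = |z|^6 = 3^6 = 729

|z^6| = 729


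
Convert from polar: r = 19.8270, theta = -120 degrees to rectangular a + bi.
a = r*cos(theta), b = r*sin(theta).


a = 19.8270*cos(-120°) = 19.8270*(-0.5) = -9.9135
b = 19.8270*sin(-120°) = 19.8270*(-0.866025) = -17.1707

-9.9135 - 17.1707i


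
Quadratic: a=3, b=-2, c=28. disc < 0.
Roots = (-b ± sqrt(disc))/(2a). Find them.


disc = (-2)^2 - 4*3*28 = 4 - 336 = -332
sqrt(|disc|) = sqrt(332) = 18.2209
Real part = 2/(2*3) = 0.3333
Imag part = 18.2209/(2*3) = 3.0368

0.3333 ± 3.0368i


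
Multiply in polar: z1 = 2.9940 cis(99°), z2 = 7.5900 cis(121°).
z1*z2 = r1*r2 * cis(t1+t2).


r = 2.9940 * 7.5900 = 22.7245
theta = 99° + 121° = 220° = 220° (mod 360)

22.7245 cis(220°)


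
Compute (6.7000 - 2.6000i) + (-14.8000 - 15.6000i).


Real: 6.7 - 14.8 = -8.1
Imag: -2.6 - 15.6 = -18.2

-8.1000 - 18.2000i


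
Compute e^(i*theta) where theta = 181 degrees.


cos(181°) = -0.9998
sin(181°) = -0.0175

e^(i*181°) = -0.9998 - 0.0175i


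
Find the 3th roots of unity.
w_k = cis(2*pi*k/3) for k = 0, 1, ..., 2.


The 3th roots of unity are cis(360k/3°) for k=0..2
Angle step = 360/3 = 120°
Primitive root: cis(120°)
Primitive root = -0.5000 + 0.8660i

3 roots at angles: 0°, 120°, 240°


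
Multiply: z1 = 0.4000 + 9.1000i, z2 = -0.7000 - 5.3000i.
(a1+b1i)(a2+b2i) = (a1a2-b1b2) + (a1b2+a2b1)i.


Real = 0.4*(-0.7) - 9.1*(-5.3) = -0.28 - (-48.23) = 47.95
Imag = 0.4*(-5.3) - (0.7)*9.1 = -2.12 - (6.37) = -8.49

47.9500 - 8.4900i


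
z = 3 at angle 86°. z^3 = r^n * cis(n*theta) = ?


r^3 = 3^3 = 27
n*theta = 3*86° = 258° = 258° (mod 360)
a = 27*cos(258°) = -5.6136
b = 27*sin(258°) = -26.4100

27 cis(258°) = -5.6136 - 26.4100i


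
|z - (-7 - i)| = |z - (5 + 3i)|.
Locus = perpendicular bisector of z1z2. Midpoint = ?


Equal distances means the locus is the perpendicular bisector of z1 and z2.
Midpoint = ((-7+5)/2, (-1+3)/2) = (-1.0000, 1.0000)

Perpendicular bisector through (-1.0000, 1.0000)


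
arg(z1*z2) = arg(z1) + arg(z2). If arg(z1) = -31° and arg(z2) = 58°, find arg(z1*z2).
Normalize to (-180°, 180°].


arg(z1*z2) = -31° + 58° = 27°
Normalized to (-180°, 180°]: 27°

27°


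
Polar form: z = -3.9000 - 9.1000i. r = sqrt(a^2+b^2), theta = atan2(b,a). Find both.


r = sqrt(15.21+82.81) = sqrt(98.02) = 9.9005
theta = atan2(-9.1, -3.9) = -113.1986 degrees

r = 9.9005, theta = -113.1986 degrees


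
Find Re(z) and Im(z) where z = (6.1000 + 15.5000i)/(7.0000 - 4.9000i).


Multiply by conjugate: (6.1000 + 15.5000i)(7.0000 + 4.9000i) / (7^2 + (-4.9)^2)
Numerator real = 6.1*7 + 15.5*(-4.9) = -33.25
Numerator imag = 15.5*7 - 6.1*(-4.9) = 138.39
Denominator = 73.01
Re(z) = -33.25/73.01 = -0.4554
Im(z) = 138.39/73.01 = 1.8955

Re(z) = -0.4554, Im(z) = 1.8955


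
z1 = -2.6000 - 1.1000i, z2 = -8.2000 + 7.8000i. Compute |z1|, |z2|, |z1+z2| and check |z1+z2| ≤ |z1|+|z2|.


|z1| = sqrt((-2.6)^2 + (-1.1)^2) = sqrt(7.97) = 2.8231
|z2| = sqrt((-8.2)^2 + 7.8^2) = sqrt(128.08) = 11.3172
z1+z2 = -10.8000 + 6.7000i
|z1+z2| = sqrt(161.53) = 12.7094
|z1|+|z2| = 2.8231 + 11.3172 = 14.1403

|z1+z2| = 12.7094 ≤ |z1|+|z2| = 14.1403 (verified)


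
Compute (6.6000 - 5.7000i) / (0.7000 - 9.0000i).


Conjugate of z2 = 0.7000 + 9.0000i
Numerator: (6.6000 - 5.7000i)(0.7000 + 9.0000i) = 55.9200 + 55.4100i
Denominator: 0.7^2 + (-9)^2 = 81.49
Result = (55.9200 + 55.4100i)/81.49

0.6862 + 0.6800i


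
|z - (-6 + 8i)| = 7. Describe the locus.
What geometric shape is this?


|z - z0| = r is a circle with center z0 and radius r.
Center = (-6, 8), radius = 7

Circle with center (-6, 8) and radius 7


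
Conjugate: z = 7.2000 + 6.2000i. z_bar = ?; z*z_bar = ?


z_bar = 7.2000 - 6.2000i
z*z_bar = 7.2^2 + 6.2^2 = 51.84 + 38.44 = 90.28

z_bar = 7.2000 - 6.2000i, z*z_bar = 90.28


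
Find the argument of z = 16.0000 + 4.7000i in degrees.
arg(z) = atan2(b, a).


Re = 16, Im = 4.7
arg = atan2(4.7, 16) = 16.3702 degrees

arg(z) = 16.3702 degrees


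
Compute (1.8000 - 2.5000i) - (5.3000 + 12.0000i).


Real: 1.8 - 5.3 = -3.5
Imag: -2.5 - 12 = -14.5

-3.5000 - 14.5000i


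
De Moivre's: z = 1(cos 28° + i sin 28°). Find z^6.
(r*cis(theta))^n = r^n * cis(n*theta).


r^6 = 1^6 = 1
n*theta = 6*28° = 168° = 168° (mod 360)
a = 1*cos(168°) = -0.9781
b = 1*sin(168°) = 0.2079

1 cis(168°) = -0.9781 + 0.2079i


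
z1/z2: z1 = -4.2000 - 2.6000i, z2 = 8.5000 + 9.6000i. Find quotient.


Conjugate of z2 = 8.5000 - 9.6000i
Numerator: (-4.2000 - 2.6000i)(8.5000 - 9.6000i) = -60.6600 + 18.2200i
Denominator: 8.5^2 + 9.6^2 = 164.41
Result = (-60.6600 + 18.2200i)/164.41

-0.3690 + 0.1108i


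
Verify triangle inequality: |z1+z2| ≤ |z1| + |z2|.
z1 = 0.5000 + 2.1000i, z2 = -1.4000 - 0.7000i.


|z1| = sqrt(0.5^2 + 2.1^2) = sqrt(4.66) = 2.1587
|z2| = sqrt((-1.4)^2 + (-0.7)^2) = sqrt(2.45) = 1.5652
z1+z2 = -0.9000 + 1.4000i
|z1+z2| = sqrt(2.77) = 1.6643
|z1|+|z2| = 2.1587 + 1.5652 = 3.7239

|z1+z2| = 1.6643 ≤ |z1|+|z2| = 3.7239 (verified)


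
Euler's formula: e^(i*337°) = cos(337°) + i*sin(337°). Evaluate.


cos(337°) = 0.9205
sin(337°) = -0.3907

e^(i*337°) = 0.9205 - 0.3907i


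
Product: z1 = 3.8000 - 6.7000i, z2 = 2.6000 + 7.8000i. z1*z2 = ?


Real = 3.8*2.6 - (-6.7)*7.8 = 9.88 - (-52.26) = 62.14
Imag = 3.8*7.8 + 2.6*(-6.7) = 29.64 - (17.42) = 12.22

62.1400 + 12.2200i


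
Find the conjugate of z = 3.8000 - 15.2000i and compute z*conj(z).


z_bar = 3.8000 + 15.2000i
z*z_bar = 3.8^2 + (-15.2)^2 = 14.44 + 231.04 = 245.48

z_bar = 3.8000 + 15.2000i, z*z_bar = 245.48


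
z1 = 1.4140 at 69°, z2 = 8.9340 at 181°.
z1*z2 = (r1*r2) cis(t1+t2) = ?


r = 1.4140 * 8.9340 = 12.6327
theta = 69° + 181° = 250° = 250° (mod 360)

12.6327 cis(250°)


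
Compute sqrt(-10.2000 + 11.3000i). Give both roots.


|z| = sqrt(104.04+127.69) = 15.2227
sqrt((|z|+a)/2) = sqrt((15.2227+(-10.2))/2) = sqrt(2.5113) = 1.5847
sqrt((|z|-a)/2) = sqrt((15.2227-(-10.2))/2) = sqrt(12.7113) = 3.5653

±(1.5847 + 3.5653i) i.e. 1.5847 + 3.5653i and -1.5847 - 3.5653i


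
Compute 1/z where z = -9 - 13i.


|z|^2 = 81+169 = 250
1/z = (-9 + 13i)/250

1/z = -0.0360 + 0.0520i


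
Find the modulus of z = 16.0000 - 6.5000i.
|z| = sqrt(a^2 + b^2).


|z| = sqrt(16^2 + (-6.5)^2) = sqrt(256 + 42.25) = sqrt(298.25) = 17.2699

|z| = 17.2699


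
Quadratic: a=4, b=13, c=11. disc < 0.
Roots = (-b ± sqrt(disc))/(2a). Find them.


disc = 13^2 - 4*4*11 = 169 - 176 = -7
sqrt(|disc|) = sqrt(7) = 2.6458
Real part = -13/(2*4) = -1.6250
Imag part = 2.6458/(2*4) = 0.3307

-1.6250 ± 0.3307i


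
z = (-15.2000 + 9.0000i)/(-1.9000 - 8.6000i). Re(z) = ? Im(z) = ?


Multiply by conjugate: (-15.2000 + 9.0000i)(-1.9000 + 8.6000i) / ((-1.9)^2 + (-8.6)^2)
Numerator real = -15.2*(-1.9) + 9*(-8.6) = -48.52
Numerator imag = 9*(-1.9) - (-15.2)*(-8.6) = -147.82
Denominator = 77.57
Re(z) = -48.52/77.57 = -0.6255
Im(z) = -147.82/77.57 = -1.9056

Re(z) = -0.6255, Im(z) = -1.9056


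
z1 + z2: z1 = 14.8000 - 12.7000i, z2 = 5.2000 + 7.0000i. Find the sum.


Real: 14.8 + 5.2 = 20
Imag: -12.7 + 7 = -5.7

20.0000 - 5.7000i


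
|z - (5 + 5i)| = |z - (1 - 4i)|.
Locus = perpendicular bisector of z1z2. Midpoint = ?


Equal distances means the locus is the perpendicular bisector of z1 and z2.
Midpoint = ((5+1)/2, (5+(-4))/2) = (3.0000, 0.5000)

Perpendicular bisector through (3.0000, 0.5000)


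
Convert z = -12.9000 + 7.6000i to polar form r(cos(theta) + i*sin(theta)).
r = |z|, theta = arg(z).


r = sqrt(166.41+57.76) = sqrt(224.17) = 14.9723
theta = atan2(7.6, -12.9) = 149.4956 degrees

r = 14.9723, theta = 149.4956 degrees


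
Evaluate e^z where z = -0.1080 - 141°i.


e^-0.1080 = 0.8976
cos(-141°) = -0.77715
sin(-141°) = -0.6293
Real = 0.8976*(-0.77715) = -0.6976
Imag = 0.8976*(-0.6293) = -0.5649

-0.6976 - 0.5649i


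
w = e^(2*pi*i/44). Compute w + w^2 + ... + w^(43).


With w = e^(2*pi*i/44), all 44 of the 44th roots of unity w^0 = 1, w, ..., w^(43) sum to 0: 1 + w + ... + w^(43) = (1 - w^44)/(1 - w) = 0 since w^44 = 1, w ≠ 1.
Removing the root 1: w + w^2 + ... + w^(43) = 0 - 1 = -1

Sum = -1


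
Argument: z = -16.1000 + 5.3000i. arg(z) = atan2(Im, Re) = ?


Re = -16.1, Im = 5.3
arg = atan2(5.3, -16.1) = 161.7788 degrees

arg(z) = 161.7788 degrees


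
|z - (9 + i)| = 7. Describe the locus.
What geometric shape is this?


|z - z0| = r is a circle with center z0 and radius r.
Center = (9, 1), radius = 7

Circle with center (9, 1) and radius 7


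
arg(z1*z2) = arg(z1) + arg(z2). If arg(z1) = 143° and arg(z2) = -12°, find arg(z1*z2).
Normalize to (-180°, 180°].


arg(z1*z2) = 143° - 12° = 131°
Normalized to (-180°, 180°]: 131°

131°


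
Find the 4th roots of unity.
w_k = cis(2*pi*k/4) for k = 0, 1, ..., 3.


The 4th roots of unity are cis(360k/4°) for k=0..3
Angle step = 360/4 = 90°
Primitive root: cis(90°)
Primitive root = 0 + 1.0000i

4 roots at angles: 0°, 90°, 180°, 270°


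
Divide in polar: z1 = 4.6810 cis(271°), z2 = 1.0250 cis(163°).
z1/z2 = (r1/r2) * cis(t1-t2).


r = 4.6810 / 1.0250 = 4.5668
theta = 271° - 163° = 108° = 108° (mod 360)

4.5668 cis(108°)


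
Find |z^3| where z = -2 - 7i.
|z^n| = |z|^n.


|z| = sqrt(4+49) = sqrt(53) = 7.2801
|z^3| = |z|^3 = (sqrt(53))^3 = 53*sqrt(53)

|z^3| = 53*sqrt(53) ≈ 385.8458


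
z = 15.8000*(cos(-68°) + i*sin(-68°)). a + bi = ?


a = 15.8000*cos(-68°) = 15.8000*0.37461 = 5.9188
b = 15.8000*sin(-68°) = 15.8000*(-0.927184) = -14.6495

5.9188 - 14.6495i


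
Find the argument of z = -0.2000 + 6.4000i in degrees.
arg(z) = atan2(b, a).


Re = -0.2, Im = 6.4
arg = atan2(6.4, -0.2) = 91.7899 degrees

arg(z) = 91.7899 degrees


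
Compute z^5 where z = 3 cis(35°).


r^5 = 3^5 = 243
n*theta = 5*35° = 175° = 175° (mod 360)
a = 243*cos(175°) = -242.0753
b = 243*sin(175°) = 21.1788

243 cis(175°) = -242.0753 + 21.1788i


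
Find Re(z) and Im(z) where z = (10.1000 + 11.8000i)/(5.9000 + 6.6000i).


Multiply by conjugate: (10.1000 + 11.8000i)(5.9000 - 6.6000i) / (5.9^2 + 6.6^2)
Numerator real = 10.1*5.9 + 11.8*6.6 = 137.47
Numerator imag = 11.8*5.9 - 10.1*6.6 = 2.96
Denominator = 78.37
Re(z) = 137.47/78.37 = 1.7541
Im(z) = 2.96/78.37 = 0.0378

Re(z) = 1.7541, Im(z) = 0.0378


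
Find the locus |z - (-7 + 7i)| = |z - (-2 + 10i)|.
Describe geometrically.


Equal distances means the locus is the perpendicular bisector of z1 and z2.
Midpoint = ((-7+(-2))/2, (7+10)/2) = (-4.5000, 8.5000)

Perpendicular bisector through (-4.5000, 8.5000)


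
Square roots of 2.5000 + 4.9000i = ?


|z| = sqrt(6.25+24.01) = 5.5009
sqrt((|z|+a)/2) = sqrt((5.5009+2.5)/2) = sqrt(4.0005) = 2.0001
sqrt((|z|-a)/2) = sqrt((5.5009-2.5)/2) = sqrt(1.5005) = 1.2249

±(2.0001 + 1.2249i) i.e. 2.0001 + 1.2249i and -2.0001 - 1.2249i


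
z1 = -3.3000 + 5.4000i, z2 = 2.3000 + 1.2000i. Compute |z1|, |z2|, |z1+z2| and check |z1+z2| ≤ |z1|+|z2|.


|z1| = sqrt((-3.3)^2 + 5.4^2) = sqrt(40.05) = 6.3285
|z2| = sqrt(2.3^2 + 1.2^2) = sqrt(6.73) = 2.5942
z1+z2 = -1.0000 + 6.6000i
|z1+z2| = sqrt(44.56) = 6.6753
|z1|+|z2| = 6.3285 + 2.5942 = 8.9227

|z1+z2| = 6.6753 ≤ |z1|+|z2| = 8.9227 (verified)


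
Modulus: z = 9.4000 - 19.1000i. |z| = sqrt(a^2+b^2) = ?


|z| = sqrt(9.4^2 + (-19.1)^2) = sqrt(88.36 + 364.81) = sqrt(453.17) = 21.2878

|z| = 21.2878


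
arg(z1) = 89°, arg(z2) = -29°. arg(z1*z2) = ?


arg(z1*z2) = 89° - 29° = 60°
Normalized to (-180°, 180°]: 60°

60°


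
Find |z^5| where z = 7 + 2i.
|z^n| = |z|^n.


|z| = sqrt(49+4) = sqrt(53) = 7.2801
|z^5| = |z|^5 = (sqrt(53))^5 = 53^2 * sqrt(53) = 2809*sqrt(53)

|z^5| = 2809*sqrt(53) ≈ 20449.8287


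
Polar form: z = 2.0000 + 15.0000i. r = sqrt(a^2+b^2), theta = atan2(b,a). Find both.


r = sqrt(4+225) = sqrt(229) = 15.1327
theta = atan2(15, 2) = 82.4054 degrees

r = 15.1327, theta = 82.4054 degrees


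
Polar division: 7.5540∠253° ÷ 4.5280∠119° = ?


r = 7.5540 / 4.5280 = 1.6683
theta = 253° - 119° = 134° = 134° (mod 360)

1.6683 cis(134°)


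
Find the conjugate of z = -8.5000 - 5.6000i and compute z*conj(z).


z_bar = -8.5000 + 5.6000i
z*z_bar = (-8.5)^2 + (-5.6)^2 = 72.25 + 31.36 = 103.61

z_bar = -8.5000 + 5.6000i, z*z_bar = 103.61


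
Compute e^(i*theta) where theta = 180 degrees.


cos(180°) = -1.0000
sin(180°) = 0

e^(i*180°) = -1.0000 + 0i


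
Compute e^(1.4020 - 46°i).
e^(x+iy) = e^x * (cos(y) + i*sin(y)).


e^1.4020 = 4.0633
cos(-46°) = 0.69466
sin(-46°) = -0.71934
Real = 4.0633*0.69466 = 2.8226
Imag = 4.0633*(-0.71934) = -2.9229

2.8226 - 2.9229i


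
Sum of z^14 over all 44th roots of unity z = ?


The roots are w_k = w^k with w = e^(2*pi*i/44), and (w^k)^14 = (w^14)^k.
So S = 1 + u + u^2 + ... + u^(43) with u = w^14.
14 = 0*44 + 14, so 14 is not a multiple of 44: u = w^14 ≠ 1 (w is a primitive 44th root), while u^44 = (w^44)^14 = 1.
Geometric series: S = (1 - u^44)/(1 - u) = (1 - 1)/(1 - u) = 0

S = 0


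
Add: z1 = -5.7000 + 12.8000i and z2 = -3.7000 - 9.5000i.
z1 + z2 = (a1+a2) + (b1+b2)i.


Real: -5.7 - 3.7 = -9.4
Imag: 12.8 - 9.5 = 3.3

-9.4000 + 3.3000i


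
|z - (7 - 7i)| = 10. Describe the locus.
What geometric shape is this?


|z - z0| = r is a circle with center z0 and radius r.
Center = (7, -7), radius = 10

Circle with center (7, -7) and radius 10


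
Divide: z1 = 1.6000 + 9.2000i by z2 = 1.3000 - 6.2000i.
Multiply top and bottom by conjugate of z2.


Conjugate of z2 = 1.3000 + 6.2000i
Numerator: (1.6000 + 9.2000i)(1.3000 + 6.2000i) = -54.9600 + 21.8800i
Denominator: 1.3^2 + (-6.2)^2 = 40.13
Result = (-54.9600 + 21.8800i)/40.13

-1.3695 + 0.5452i


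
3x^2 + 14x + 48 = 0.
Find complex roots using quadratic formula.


disc = 14^2 - 4*3*48 = 196 - 576 = -380
sqrt(|disc|) = sqrt(380) = 19.4936
Real part = -14/(2*3) = -2.3333
Imag part = 19.4936/(2*3) = 3.2489

-2.3333 ± 3.2489i


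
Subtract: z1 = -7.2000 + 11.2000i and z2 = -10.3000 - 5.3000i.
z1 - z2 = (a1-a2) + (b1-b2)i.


Real: -7.2 + 10.3 = 3.1
Imag: 11.2 + 5.3 = 16.5

3.1000 + 16.5000i


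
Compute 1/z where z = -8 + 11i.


|z|^2 = 64+121 = 185
1/z = (-8 - 11i)/185

1/z = -0.0432 - 0.0595i


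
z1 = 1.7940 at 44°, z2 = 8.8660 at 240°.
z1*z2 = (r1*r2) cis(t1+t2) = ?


r = 1.7940 * 8.8660 = 15.9056
theta = 44° + 240° = 284° = 284° (mod 360)

15.9056 cis(284°)


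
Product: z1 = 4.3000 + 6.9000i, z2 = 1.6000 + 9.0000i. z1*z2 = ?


Real = 4.3*1.6 - 6.9*9 = 6.88 - 62.1 = -55.22
Imag = 4.3*9 + 1.6*6.9 = 38.7 + 11.04 = 49.74

-55.2200 + 49.7400i


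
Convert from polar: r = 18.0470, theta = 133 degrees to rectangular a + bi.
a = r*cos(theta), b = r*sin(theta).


a = 18.0470*cos(133°) = 18.0470*(-0.681998) = -12.3080
b = 18.0470*sin(133°) = 18.0470*0.73135 = 13.1987

-12.3080 + 13.1987i


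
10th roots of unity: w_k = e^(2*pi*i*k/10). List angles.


The 10th roots of unity are cis(360k/10°) for k=0..9
Angle step = 360/10 = 36°
Primitive root: cis(36°)
Primitive root = 0.8090 + 0.5878i

10 roots at angles: 0°, 36°, 72°, 108°, 144°, 180°, 216°, 252°, 288°, 324°


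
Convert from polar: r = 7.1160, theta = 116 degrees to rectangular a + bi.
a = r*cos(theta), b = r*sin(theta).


a = 7.1160*cos(116°) = 7.1160*(-0.43837) = -3.1194
b = 7.1160*sin(116°) = 7.1160*0.89879 = 6.3958

-3.1194 + 6.3958i


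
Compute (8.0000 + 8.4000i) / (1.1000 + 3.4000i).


Conjugate of z2 = 1.1000 - 3.4000i
Numerator: (8.0000 + 8.4000i)(1.1000 - 3.4000i) = 37.3600 - 17.9600i
Denominator: 1.1^2 + 3.4^2 = 12.77
Result = (37.3600 - 17.9600i)/12.77

2.9256 - 1.4064i


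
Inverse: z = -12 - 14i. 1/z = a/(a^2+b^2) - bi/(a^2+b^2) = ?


|z|^2 = 144+196 = 340
1/z = (-12 + 14i)/340

1/z = -0.0353 + 0.0412i


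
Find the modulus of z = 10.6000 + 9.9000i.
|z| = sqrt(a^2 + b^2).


|z| = sqrt(10.6^2 + 9.9^2) = sqrt(112.36 + 98.01) = sqrt(210.37) = 14.5041

|z| = 14.5041


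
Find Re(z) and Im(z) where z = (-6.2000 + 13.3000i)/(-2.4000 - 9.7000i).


Multiply by conjugate: (-6.2000 + 13.3000i)(-2.4000 + 9.7000i) / ((-2.4)^2 + (-9.7)^2)
Numerator real = -6.2*(-2.4) + 13.3*(-9.7) = -114.13
Numerator imag = 13.3*(-2.4) - (-6.2)*(-9.7) = -92.06
Denominator = 99.85
Re(z) = -114.13/99.85 = -1.1430
Im(z) = -92.06/99.85 = -0.9220

Re(z) = -1.1430, Im(z) = -0.9220


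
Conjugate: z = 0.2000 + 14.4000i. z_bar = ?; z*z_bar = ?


z_bar = 0.2000 - 14.4000i
z*z_bar = 0.2^2 + 14.4^2 = 0.04 + 207.36 = 207.4

z_bar = 0.2000 - 14.4000i, z*z_bar = 207.4


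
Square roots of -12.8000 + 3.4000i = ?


|z| = sqrt(163.84+11.56) = 13.2439
sqrt((|z|+a)/2) = sqrt((13.2439+(-12.8))/2) = sqrt(0.2219) = 0.4711
sqrt((|z|-a)/2) = sqrt((13.2439-(-12.8))/2) = sqrt(13.0219) = 3.6086

±(0.4711 + 3.6086i) i.e. 0.4711 + 3.6086i and -0.4711 - 3.6086i


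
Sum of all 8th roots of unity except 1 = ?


With w = e^(2*pi*i/8), all 8 of the 8th roots of unity w^0 = 1, w, ..., w^(7) sum to 0: 1 + w + ... + w^(7) = (1 - w^8)/(1 - w) = 0 since w^8 = 1, w ≠ 1.
Removing the root 1: w + w^2 + ... + w^(7) = 0 - 1 = -1

Sum = -1


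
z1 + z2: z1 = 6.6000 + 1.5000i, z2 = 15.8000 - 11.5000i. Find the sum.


Real: 6.6 + 15.8 = 22.4
Imag: 1.5 - 11.5 = -10

22.4000 - 10.0000i


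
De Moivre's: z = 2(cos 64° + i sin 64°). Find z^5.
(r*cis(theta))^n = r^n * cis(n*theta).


r^5 = 2^5 = 32
n*theta = 5*64° = 320° = 320° (mod 360)
a = 32*cos(320°) = 24.5134
b = 32*sin(320°) = -20.5692

32 cis(320°) = 24.5134 - 20.5692i


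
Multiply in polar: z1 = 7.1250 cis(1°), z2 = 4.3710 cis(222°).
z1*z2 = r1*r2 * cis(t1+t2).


r = 7.1250 * 4.3710 = 31.1434
theta = 1° + 222° = 223° = 223° (mod 360)

31.1434 cis(223°)


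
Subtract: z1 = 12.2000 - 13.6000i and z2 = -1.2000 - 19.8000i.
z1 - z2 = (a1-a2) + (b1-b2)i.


Real: 12.2 + 1.2 = 13.4
Imag: -13.6 + 19.8 = 6.2

13.4000 + 6.2000i


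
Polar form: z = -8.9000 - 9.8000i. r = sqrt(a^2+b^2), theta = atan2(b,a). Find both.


r = sqrt(79.21+96.04) = sqrt(175.25) = 13.2382
theta = atan2(-9.8, -8.9) = -132.2446 degrees

r = 13.2382, theta = -132.2446 degrees


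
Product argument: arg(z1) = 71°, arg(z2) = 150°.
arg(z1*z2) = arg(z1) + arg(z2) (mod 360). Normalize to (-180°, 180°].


arg(z1*z2) = 71° + 150° = 221°
Normalized to (-180°, 180°]: -139°

-139°


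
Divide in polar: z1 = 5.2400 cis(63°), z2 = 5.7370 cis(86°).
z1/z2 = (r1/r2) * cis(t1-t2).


r = 5.2400 / 5.7370 = 0.9134
theta = 63° - 86° = -23° = 337° (mod 360)

0.9134 cis(337°)


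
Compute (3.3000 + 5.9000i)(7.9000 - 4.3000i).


Real = 3.3*7.9 - 5.9*(-4.3) = 26.07 - (-25.37) = 51.44
Imag = 3.3*(-4.3) + 7.9*5.9 = -14.19 + 46.61 = 32.42

51.4400 + 32.4200i


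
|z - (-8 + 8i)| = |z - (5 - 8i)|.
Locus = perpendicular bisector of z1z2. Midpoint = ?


Equal distances means the locus is the perpendicular bisector of z1 and z2.
Midpoint = ((-8+5)/2, (8+(-8))/2) = (-1.5000, 0)

Perpendicular bisector through (-1.5000, 0)


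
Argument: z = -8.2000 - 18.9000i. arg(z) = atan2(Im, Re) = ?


Re = -8.2, Im = -18.9
arg = atan2(-18.9, -8.2) = -113.4542 degrees

arg(z) = -113.4542 degrees


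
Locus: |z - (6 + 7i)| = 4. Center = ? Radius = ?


|z - z0| = r is a circle with center z0 and radius r.
Center = (6, 7), radius = 4

Circle with center (6, 7) and radius 4


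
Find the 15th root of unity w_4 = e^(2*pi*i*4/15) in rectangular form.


Angle = 360*4/15 = 96°
a = cos(96°) = -0.1045
b = sin(96°) = 0.9945

-0.1045 + 0.9945i


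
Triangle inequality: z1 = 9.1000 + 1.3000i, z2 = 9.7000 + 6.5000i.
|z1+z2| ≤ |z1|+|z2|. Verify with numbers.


|z1| = sqrt(9.1^2 + 1.3^2) = sqrt(84.5) = 9.1924
|z2| = sqrt(9.7^2 + 6.5^2) = sqrt(136.34) = 11.6765
z1+z2 = 18.8000 + 7.8000i
|z1+z2| = sqrt(414.28) = 20.3539
|z1|+|z2| = 9.1924 + 11.6765 = 20.8689

|z1+z2| = 20.3539 ≤ |z1|+|z2| = 20.8689 (verified)


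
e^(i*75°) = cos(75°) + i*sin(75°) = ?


cos(75°) = 0.2588
sin(75°) = 0.9659

e^(i*75°) = 0.2588 + 0.9659i


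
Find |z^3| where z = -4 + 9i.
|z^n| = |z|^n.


|z| = sqrt(16+81) = sqrt(97) = 9.8489
|z^3| = |z|^3 = (sqrt(97))^3 = 97*sqrt(97)

|z^3| = 97*sqrt(97) ≈ 955.3392


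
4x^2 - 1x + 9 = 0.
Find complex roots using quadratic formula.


disc = (-1)^2 - 4*4*9 = 1 - 144 = -143
sqrt(|disc|) = sqrt(143) = 11.9583
Real part = 1/(2*4) = 0.1250
Imag part = 11.9583/(2*4) = 1.4948

0.1250 ± 1.4948i


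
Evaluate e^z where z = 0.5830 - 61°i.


e^0.5830 = 1.7914
cos(-61°) = 0.4848
sin(-61°) = -0.8746
Real = 1.7914*0.4848 = 0.8685
Imag = 1.7914*(-0.8746) = -1.5668

0.8685 - 1.5668i


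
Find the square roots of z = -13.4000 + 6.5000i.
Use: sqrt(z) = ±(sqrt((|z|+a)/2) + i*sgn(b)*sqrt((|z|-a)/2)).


|z| = sqrt(179.56+42.25) = 14.8933
sqrt((|z|+a)/2) = sqrt((14.8933+(-13.4))/2) = sqrt(0.7466) = 0.8641
sqrt((|z|-a)/2) = sqrt((14.8933-(-13.4))/2) = sqrt(14.1466) = 3.7612

±(0.8641 + 3.7612i) i.e. 0.8641 + 3.7612i and -0.8641 - 3.7612i


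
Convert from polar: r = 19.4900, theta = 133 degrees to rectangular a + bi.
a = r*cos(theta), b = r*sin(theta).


a = 19.4900*cos(133°) = 19.4900*(-0.681998) = -13.2921
b = 19.4900*sin(133°) = 19.4900*0.731354 = 14.2541

-13.2921 + 14.2541i


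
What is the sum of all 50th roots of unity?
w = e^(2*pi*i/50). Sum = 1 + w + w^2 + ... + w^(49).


The sum of all 50th roots of unity is 0.
Geometric series: (1 - w^50)/(1 - w) = (1-1)/(1-w) = 0 since w^50 = 1, w ≠ 1.
Alternatively: coefficient of z^49 in z^50 - 1 is 0.

0


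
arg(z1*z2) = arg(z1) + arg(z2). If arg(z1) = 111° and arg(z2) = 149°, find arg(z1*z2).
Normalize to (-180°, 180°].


arg(z1*z2) = 111° + 149° = 260°
Normalized to (-180°, 180°]: -100°

-100°


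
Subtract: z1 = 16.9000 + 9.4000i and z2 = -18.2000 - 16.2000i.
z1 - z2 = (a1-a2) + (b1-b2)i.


Real: 16.9 + 18.2 = 35.1
Imag: 9.4 + 16.2 = 25.6

35.1000 + 25.6000i


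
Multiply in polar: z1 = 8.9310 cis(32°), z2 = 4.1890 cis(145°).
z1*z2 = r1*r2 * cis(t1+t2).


r = 8.9310 * 4.1890 = 37.4120
theta = 32° + 145° = 177° = 177° (mod 360)

37.4120 cis(177°)


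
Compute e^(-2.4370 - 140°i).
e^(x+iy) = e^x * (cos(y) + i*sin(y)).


e^-2.4370 = 0.0874
cos(-140°) = -0.76604
sin(-140°) = -0.6428
Real = 0.0874*(-0.76604) = -0.0670
Imag = 0.0874*(-0.6428) = -0.0562

-0.0670 - 0.0562i


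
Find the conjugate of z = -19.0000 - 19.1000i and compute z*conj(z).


z_bar = -19.0000 + 19.1000i
z*z_bar = (-19)^2 + (-19.1)^2 = 361 + 364.81 = 725.81

z_bar = -19.0000 + 19.1000i, z*z_bar = 725.81


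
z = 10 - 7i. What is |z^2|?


|z| = sqrt(100+49) = sqrt(149) = 12.2066
|z^2| = |z|^2 = (sqrt(149))^2 = 149

|z^2| = 149


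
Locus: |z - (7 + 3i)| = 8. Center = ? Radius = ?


|z - z0| = r is a circle with center z0 and radius r.
Center = (7, 3), radius = 8

Circle with center (7, 3) and radius 8


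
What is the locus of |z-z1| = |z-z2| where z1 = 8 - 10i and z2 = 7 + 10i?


Equal distances means the locus is the perpendicular bisector of z1 and z2.
Midpoint = ((8+7)/2, (-10+10)/2) = (7.5000, 0)

Perpendicular bisector through (7.5000, 0)


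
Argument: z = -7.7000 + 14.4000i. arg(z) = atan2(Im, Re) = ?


Re = -7.7, Im = 14.4
arg = atan2(14.4, -7.7) = 118.1344 degrees

arg(z) = 118.1344 degrees


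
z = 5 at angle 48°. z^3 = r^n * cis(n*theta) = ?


r^3 = 5^3 = 125
n*theta = 3*48° = 144° = 144° (mod 360)
a = 125*cos(144°) = -101.1271
b = 125*sin(144°) = 73.4732

125 cis(144°) = -101.1271 + 73.4732i


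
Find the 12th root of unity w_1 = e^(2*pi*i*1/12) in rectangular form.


Angle = 360*1/12 = 30°
a = cos(30°) = 0.8660
b = sin(30°) = 0.5000

0.8660 + 0.5000i


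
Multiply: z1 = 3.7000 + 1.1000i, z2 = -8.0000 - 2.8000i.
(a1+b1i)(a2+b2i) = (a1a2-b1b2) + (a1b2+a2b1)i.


Real = 3.7*(-8) - 1.1*(-2.8) = -29.6 - (-3.08) = -26.52
Imag = 3.7*(-2.8) - (8)*1.1 = -10.36 - (8.8) = -19.16

-26.5200 - 19.1600i


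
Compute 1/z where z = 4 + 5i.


|z|^2 = 16+25 = 41
1/z = (4 - 5i)/41

1/z = 0.0976 - 0.1220i


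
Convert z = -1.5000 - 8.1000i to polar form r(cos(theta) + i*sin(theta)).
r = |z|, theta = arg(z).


r = sqrt(2.25+65.61) = sqrt(67.86) = 8.2377
theta = atan2(-8.1, -1.5) = -100.4915 degrees

r = 8.2377, theta = -100.4915 degrees


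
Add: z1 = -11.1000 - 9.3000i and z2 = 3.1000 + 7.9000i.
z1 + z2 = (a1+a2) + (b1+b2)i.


Real: -11.1 + 3.1 = -8
Imag: -9.3 + 7.9 = -1.4

-8.0000 - 1.4000i


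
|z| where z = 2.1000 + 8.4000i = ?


|z| = sqrt(2.1^2 + 8.4^2) = sqrt(4.41 + 70.56) = sqrt(74.97) = 8.6585

|z| = 8.6585


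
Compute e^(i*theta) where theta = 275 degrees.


cos(275°) = 0.0872
sin(275°) = -0.9962

e^(i*275°) = 0.0872 - 0.9962i


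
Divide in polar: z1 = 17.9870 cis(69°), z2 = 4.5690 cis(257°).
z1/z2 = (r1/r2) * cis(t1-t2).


r = 17.9870 / 4.5690 = 3.9367
theta = 69° - 257° = -188° = 172° (mod 360)

3.9367 cis(172°)
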